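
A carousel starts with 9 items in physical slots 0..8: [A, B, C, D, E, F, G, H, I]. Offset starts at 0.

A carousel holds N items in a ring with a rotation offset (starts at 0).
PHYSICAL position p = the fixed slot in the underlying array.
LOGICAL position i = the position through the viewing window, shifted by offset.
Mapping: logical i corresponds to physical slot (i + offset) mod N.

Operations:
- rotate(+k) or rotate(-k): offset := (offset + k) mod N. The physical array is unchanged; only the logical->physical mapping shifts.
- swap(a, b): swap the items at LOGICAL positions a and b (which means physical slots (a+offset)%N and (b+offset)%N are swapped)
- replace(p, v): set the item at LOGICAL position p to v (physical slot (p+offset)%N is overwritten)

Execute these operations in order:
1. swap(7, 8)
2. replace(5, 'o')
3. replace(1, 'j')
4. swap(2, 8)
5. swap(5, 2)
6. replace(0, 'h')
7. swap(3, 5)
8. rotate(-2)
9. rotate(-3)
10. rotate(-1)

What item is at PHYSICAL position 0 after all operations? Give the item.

After op 1 (swap(7, 8)): offset=0, physical=[A,B,C,D,E,F,G,I,H], logical=[A,B,C,D,E,F,G,I,H]
After op 2 (replace(5, 'o')): offset=0, physical=[A,B,C,D,E,o,G,I,H], logical=[A,B,C,D,E,o,G,I,H]
After op 3 (replace(1, 'j')): offset=0, physical=[A,j,C,D,E,o,G,I,H], logical=[A,j,C,D,E,o,G,I,H]
After op 4 (swap(2, 8)): offset=0, physical=[A,j,H,D,E,o,G,I,C], logical=[A,j,H,D,E,o,G,I,C]
After op 5 (swap(5, 2)): offset=0, physical=[A,j,o,D,E,H,G,I,C], logical=[A,j,o,D,E,H,G,I,C]
After op 6 (replace(0, 'h')): offset=0, physical=[h,j,o,D,E,H,G,I,C], logical=[h,j,o,D,E,H,G,I,C]
After op 7 (swap(3, 5)): offset=0, physical=[h,j,o,H,E,D,G,I,C], logical=[h,j,o,H,E,D,G,I,C]
After op 8 (rotate(-2)): offset=7, physical=[h,j,o,H,E,D,G,I,C], logical=[I,C,h,j,o,H,E,D,G]
After op 9 (rotate(-3)): offset=4, physical=[h,j,o,H,E,D,G,I,C], logical=[E,D,G,I,C,h,j,o,H]
After op 10 (rotate(-1)): offset=3, physical=[h,j,o,H,E,D,G,I,C], logical=[H,E,D,G,I,C,h,j,o]

Answer: h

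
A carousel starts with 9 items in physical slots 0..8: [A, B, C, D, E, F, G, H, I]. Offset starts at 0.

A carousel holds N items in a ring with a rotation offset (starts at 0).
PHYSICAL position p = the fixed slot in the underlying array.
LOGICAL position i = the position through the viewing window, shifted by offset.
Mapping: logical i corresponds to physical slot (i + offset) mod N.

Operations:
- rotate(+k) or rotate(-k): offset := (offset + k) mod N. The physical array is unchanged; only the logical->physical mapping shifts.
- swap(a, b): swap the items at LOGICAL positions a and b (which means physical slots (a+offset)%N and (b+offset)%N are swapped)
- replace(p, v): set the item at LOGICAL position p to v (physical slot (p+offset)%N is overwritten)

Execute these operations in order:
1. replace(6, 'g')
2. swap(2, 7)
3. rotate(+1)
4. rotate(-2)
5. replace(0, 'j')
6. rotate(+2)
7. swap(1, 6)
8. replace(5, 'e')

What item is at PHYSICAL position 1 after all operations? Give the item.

Answer: B

Derivation:
After op 1 (replace(6, 'g')): offset=0, physical=[A,B,C,D,E,F,g,H,I], logical=[A,B,C,D,E,F,g,H,I]
After op 2 (swap(2, 7)): offset=0, physical=[A,B,H,D,E,F,g,C,I], logical=[A,B,H,D,E,F,g,C,I]
After op 3 (rotate(+1)): offset=1, physical=[A,B,H,D,E,F,g,C,I], logical=[B,H,D,E,F,g,C,I,A]
After op 4 (rotate(-2)): offset=8, physical=[A,B,H,D,E,F,g,C,I], logical=[I,A,B,H,D,E,F,g,C]
After op 5 (replace(0, 'j')): offset=8, physical=[A,B,H,D,E,F,g,C,j], logical=[j,A,B,H,D,E,F,g,C]
After op 6 (rotate(+2)): offset=1, physical=[A,B,H,D,E,F,g,C,j], logical=[B,H,D,E,F,g,C,j,A]
After op 7 (swap(1, 6)): offset=1, physical=[A,B,C,D,E,F,g,H,j], logical=[B,C,D,E,F,g,H,j,A]
After op 8 (replace(5, 'e')): offset=1, physical=[A,B,C,D,E,F,e,H,j], logical=[B,C,D,E,F,e,H,j,A]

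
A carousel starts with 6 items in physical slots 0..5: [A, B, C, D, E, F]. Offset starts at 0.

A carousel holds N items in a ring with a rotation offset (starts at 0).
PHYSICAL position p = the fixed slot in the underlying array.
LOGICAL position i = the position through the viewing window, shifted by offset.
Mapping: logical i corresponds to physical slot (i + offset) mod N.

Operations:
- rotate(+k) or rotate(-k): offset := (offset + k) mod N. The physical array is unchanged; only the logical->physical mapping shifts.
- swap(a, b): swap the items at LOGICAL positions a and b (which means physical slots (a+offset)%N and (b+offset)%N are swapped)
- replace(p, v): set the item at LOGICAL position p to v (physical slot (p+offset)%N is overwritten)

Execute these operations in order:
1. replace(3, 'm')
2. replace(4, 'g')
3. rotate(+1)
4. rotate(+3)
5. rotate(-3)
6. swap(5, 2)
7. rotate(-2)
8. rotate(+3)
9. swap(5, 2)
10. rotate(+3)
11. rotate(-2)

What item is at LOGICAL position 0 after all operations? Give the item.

After op 1 (replace(3, 'm')): offset=0, physical=[A,B,C,m,E,F], logical=[A,B,C,m,E,F]
After op 2 (replace(4, 'g')): offset=0, physical=[A,B,C,m,g,F], logical=[A,B,C,m,g,F]
After op 3 (rotate(+1)): offset=1, physical=[A,B,C,m,g,F], logical=[B,C,m,g,F,A]
After op 4 (rotate(+3)): offset=4, physical=[A,B,C,m,g,F], logical=[g,F,A,B,C,m]
After op 5 (rotate(-3)): offset=1, physical=[A,B,C,m,g,F], logical=[B,C,m,g,F,A]
After op 6 (swap(5, 2)): offset=1, physical=[m,B,C,A,g,F], logical=[B,C,A,g,F,m]
After op 7 (rotate(-2)): offset=5, physical=[m,B,C,A,g,F], logical=[F,m,B,C,A,g]
After op 8 (rotate(+3)): offset=2, physical=[m,B,C,A,g,F], logical=[C,A,g,F,m,B]
After op 9 (swap(5, 2)): offset=2, physical=[m,g,C,A,B,F], logical=[C,A,B,F,m,g]
After op 10 (rotate(+3)): offset=5, physical=[m,g,C,A,B,F], logical=[F,m,g,C,A,B]
After op 11 (rotate(-2)): offset=3, physical=[m,g,C,A,B,F], logical=[A,B,F,m,g,C]

Answer: A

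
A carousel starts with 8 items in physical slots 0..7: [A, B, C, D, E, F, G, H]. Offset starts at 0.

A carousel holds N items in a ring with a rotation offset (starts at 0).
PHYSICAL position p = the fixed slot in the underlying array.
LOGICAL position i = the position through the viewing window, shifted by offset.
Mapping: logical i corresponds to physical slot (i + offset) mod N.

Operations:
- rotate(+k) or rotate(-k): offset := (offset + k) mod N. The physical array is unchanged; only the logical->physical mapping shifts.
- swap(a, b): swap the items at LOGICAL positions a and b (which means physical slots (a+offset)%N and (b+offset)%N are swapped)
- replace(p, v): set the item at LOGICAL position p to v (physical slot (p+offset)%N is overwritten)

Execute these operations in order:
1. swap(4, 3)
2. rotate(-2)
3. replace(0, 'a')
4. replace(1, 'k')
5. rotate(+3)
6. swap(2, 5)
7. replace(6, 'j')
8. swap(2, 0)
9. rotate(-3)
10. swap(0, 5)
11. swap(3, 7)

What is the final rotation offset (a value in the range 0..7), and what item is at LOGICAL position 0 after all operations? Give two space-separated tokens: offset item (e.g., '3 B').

Answer: 6 B

Derivation:
After op 1 (swap(4, 3)): offset=0, physical=[A,B,C,E,D,F,G,H], logical=[A,B,C,E,D,F,G,H]
After op 2 (rotate(-2)): offset=6, physical=[A,B,C,E,D,F,G,H], logical=[G,H,A,B,C,E,D,F]
After op 3 (replace(0, 'a')): offset=6, physical=[A,B,C,E,D,F,a,H], logical=[a,H,A,B,C,E,D,F]
After op 4 (replace(1, 'k')): offset=6, physical=[A,B,C,E,D,F,a,k], logical=[a,k,A,B,C,E,D,F]
After op 5 (rotate(+3)): offset=1, physical=[A,B,C,E,D,F,a,k], logical=[B,C,E,D,F,a,k,A]
After op 6 (swap(2, 5)): offset=1, physical=[A,B,C,a,D,F,E,k], logical=[B,C,a,D,F,E,k,A]
After op 7 (replace(6, 'j')): offset=1, physical=[A,B,C,a,D,F,E,j], logical=[B,C,a,D,F,E,j,A]
After op 8 (swap(2, 0)): offset=1, physical=[A,a,C,B,D,F,E,j], logical=[a,C,B,D,F,E,j,A]
After op 9 (rotate(-3)): offset=6, physical=[A,a,C,B,D,F,E,j], logical=[E,j,A,a,C,B,D,F]
After op 10 (swap(0, 5)): offset=6, physical=[A,a,C,E,D,F,B,j], logical=[B,j,A,a,C,E,D,F]
After op 11 (swap(3, 7)): offset=6, physical=[A,F,C,E,D,a,B,j], logical=[B,j,A,F,C,E,D,a]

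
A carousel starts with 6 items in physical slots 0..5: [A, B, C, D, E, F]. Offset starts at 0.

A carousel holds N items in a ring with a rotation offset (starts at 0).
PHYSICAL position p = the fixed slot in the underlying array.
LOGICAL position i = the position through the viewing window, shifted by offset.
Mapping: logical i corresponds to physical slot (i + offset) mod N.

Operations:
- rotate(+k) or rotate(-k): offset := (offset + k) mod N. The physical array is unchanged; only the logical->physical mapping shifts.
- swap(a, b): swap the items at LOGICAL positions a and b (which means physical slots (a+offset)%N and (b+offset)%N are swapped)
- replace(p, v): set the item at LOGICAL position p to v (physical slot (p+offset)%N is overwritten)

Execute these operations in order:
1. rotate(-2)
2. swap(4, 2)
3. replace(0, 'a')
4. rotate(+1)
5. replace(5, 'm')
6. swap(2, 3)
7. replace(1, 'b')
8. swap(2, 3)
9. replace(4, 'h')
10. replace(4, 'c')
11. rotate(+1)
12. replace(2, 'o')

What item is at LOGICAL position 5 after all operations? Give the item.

After op 1 (rotate(-2)): offset=4, physical=[A,B,C,D,E,F], logical=[E,F,A,B,C,D]
After op 2 (swap(4, 2)): offset=4, physical=[C,B,A,D,E,F], logical=[E,F,C,B,A,D]
After op 3 (replace(0, 'a')): offset=4, physical=[C,B,A,D,a,F], logical=[a,F,C,B,A,D]
After op 4 (rotate(+1)): offset=5, physical=[C,B,A,D,a,F], logical=[F,C,B,A,D,a]
After op 5 (replace(5, 'm')): offset=5, physical=[C,B,A,D,m,F], logical=[F,C,B,A,D,m]
After op 6 (swap(2, 3)): offset=5, physical=[C,A,B,D,m,F], logical=[F,C,A,B,D,m]
After op 7 (replace(1, 'b')): offset=5, physical=[b,A,B,D,m,F], logical=[F,b,A,B,D,m]
After op 8 (swap(2, 3)): offset=5, physical=[b,B,A,D,m,F], logical=[F,b,B,A,D,m]
After op 9 (replace(4, 'h')): offset=5, physical=[b,B,A,h,m,F], logical=[F,b,B,A,h,m]
After op 10 (replace(4, 'c')): offset=5, physical=[b,B,A,c,m,F], logical=[F,b,B,A,c,m]
After op 11 (rotate(+1)): offset=0, physical=[b,B,A,c,m,F], logical=[b,B,A,c,m,F]
After op 12 (replace(2, 'o')): offset=0, physical=[b,B,o,c,m,F], logical=[b,B,o,c,m,F]

Answer: F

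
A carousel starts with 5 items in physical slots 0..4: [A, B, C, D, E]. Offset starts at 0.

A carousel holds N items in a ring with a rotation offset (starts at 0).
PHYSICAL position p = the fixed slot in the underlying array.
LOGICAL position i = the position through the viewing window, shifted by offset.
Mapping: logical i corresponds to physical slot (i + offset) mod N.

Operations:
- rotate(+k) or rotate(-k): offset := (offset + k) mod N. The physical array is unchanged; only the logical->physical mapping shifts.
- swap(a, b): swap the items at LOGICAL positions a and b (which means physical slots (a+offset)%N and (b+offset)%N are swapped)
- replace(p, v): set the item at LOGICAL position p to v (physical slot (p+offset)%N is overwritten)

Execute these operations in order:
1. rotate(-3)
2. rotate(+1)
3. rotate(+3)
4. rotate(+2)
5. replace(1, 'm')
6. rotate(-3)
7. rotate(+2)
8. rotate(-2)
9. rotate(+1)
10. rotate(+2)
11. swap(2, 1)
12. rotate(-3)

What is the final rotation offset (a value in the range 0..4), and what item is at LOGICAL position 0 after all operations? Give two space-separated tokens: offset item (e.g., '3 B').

Answer: 0 m

Derivation:
After op 1 (rotate(-3)): offset=2, physical=[A,B,C,D,E], logical=[C,D,E,A,B]
After op 2 (rotate(+1)): offset=3, physical=[A,B,C,D,E], logical=[D,E,A,B,C]
After op 3 (rotate(+3)): offset=1, physical=[A,B,C,D,E], logical=[B,C,D,E,A]
After op 4 (rotate(+2)): offset=3, physical=[A,B,C,D,E], logical=[D,E,A,B,C]
After op 5 (replace(1, 'm')): offset=3, physical=[A,B,C,D,m], logical=[D,m,A,B,C]
After op 6 (rotate(-3)): offset=0, physical=[A,B,C,D,m], logical=[A,B,C,D,m]
After op 7 (rotate(+2)): offset=2, physical=[A,B,C,D,m], logical=[C,D,m,A,B]
After op 8 (rotate(-2)): offset=0, physical=[A,B,C,D,m], logical=[A,B,C,D,m]
After op 9 (rotate(+1)): offset=1, physical=[A,B,C,D,m], logical=[B,C,D,m,A]
After op 10 (rotate(+2)): offset=3, physical=[A,B,C,D,m], logical=[D,m,A,B,C]
After op 11 (swap(2, 1)): offset=3, physical=[m,B,C,D,A], logical=[D,A,m,B,C]
After op 12 (rotate(-3)): offset=0, physical=[m,B,C,D,A], logical=[m,B,C,D,A]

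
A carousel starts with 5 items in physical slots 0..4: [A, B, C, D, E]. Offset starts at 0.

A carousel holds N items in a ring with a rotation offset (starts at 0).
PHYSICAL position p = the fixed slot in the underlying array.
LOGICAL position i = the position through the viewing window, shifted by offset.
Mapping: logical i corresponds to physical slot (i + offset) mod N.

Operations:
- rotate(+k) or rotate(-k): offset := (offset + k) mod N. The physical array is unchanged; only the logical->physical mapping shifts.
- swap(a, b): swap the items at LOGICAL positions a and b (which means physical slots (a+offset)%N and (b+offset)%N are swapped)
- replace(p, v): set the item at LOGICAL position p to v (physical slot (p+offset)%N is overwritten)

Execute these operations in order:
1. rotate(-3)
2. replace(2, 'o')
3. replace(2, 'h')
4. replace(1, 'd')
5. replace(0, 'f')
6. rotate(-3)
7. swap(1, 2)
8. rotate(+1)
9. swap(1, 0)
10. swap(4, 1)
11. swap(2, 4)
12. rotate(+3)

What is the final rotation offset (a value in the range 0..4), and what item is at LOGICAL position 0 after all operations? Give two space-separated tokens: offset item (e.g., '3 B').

After op 1 (rotate(-3)): offset=2, physical=[A,B,C,D,E], logical=[C,D,E,A,B]
After op 2 (replace(2, 'o')): offset=2, physical=[A,B,C,D,o], logical=[C,D,o,A,B]
After op 3 (replace(2, 'h')): offset=2, physical=[A,B,C,D,h], logical=[C,D,h,A,B]
After op 4 (replace(1, 'd')): offset=2, physical=[A,B,C,d,h], logical=[C,d,h,A,B]
After op 5 (replace(0, 'f')): offset=2, physical=[A,B,f,d,h], logical=[f,d,h,A,B]
After op 6 (rotate(-3)): offset=4, physical=[A,B,f,d,h], logical=[h,A,B,f,d]
After op 7 (swap(1, 2)): offset=4, physical=[B,A,f,d,h], logical=[h,B,A,f,d]
After op 8 (rotate(+1)): offset=0, physical=[B,A,f,d,h], logical=[B,A,f,d,h]
After op 9 (swap(1, 0)): offset=0, physical=[A,B,f,d,h], logical=[A,B,f,d,h]
After op 10 (swap(4, 1)): offset=0, physical=[A,h,f,d,B], logical=[A,h,f,d,B]
After op 11 (swap(2, 4)): offset=0, physical=[A,h,B,d,f], logical=[A,h,B,d,f]
After op 12 (rotate(+3)): offset=3, physical=[A,h,B,d,f], logical=[d,f,A,h,B]

Answer: 3 d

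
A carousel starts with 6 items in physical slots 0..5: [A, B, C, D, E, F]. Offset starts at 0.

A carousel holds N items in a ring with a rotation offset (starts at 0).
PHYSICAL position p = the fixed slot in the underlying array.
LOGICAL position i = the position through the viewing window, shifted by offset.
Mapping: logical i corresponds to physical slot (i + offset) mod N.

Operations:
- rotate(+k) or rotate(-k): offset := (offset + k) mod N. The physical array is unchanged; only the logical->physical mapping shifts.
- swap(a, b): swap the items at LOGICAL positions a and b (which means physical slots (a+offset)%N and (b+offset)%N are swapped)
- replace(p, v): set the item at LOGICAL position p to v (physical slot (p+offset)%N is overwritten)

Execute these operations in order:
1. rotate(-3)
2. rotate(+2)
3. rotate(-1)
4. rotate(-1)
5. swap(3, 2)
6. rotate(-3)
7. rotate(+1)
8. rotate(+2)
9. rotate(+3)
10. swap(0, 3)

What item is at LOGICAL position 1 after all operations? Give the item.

After op 1 (rotate(-3)): offset=3, physical=[A,B,C,D,E,F], logical=[D,E,F,A,B,C]
After op 2 (rotate(+2)): offset=5, physical=[A,B,C,D,E,F], logical=[F,A,B,C,D,E]
After op 3 (rotate(-1)): offset=4, physical=[A,B,C,D,E,F], logical=[E,F,A,B,C,D]
After op 4 (rotate(-1)): offset=3, physical=[A,B,C,D,E,F], logical=[D,E,F,A,B,C]
After op 5 (swap(3, 2)): offset=3, physical=[F,B,C,D,E,A], logical=[D,E,A,F,B,C]
After op 6 (rotate(-3)): offset=0, physical=[F,B,C,D,E,A], logical=[F,B,C,D,E,A]
After op 7 (rotate(+1)): offset=1, physical=[F,B,C,D,E,A], logical=[B,C,D,E,A,F]
After op 8 (rotate(+2)): offset=3, physical=[F,B,C,D,E,A], logical=[D,E,A,F,B,C]
After op 9 (rotate(+3)): offset=0, physical=[F,B,C,D,E,A], logical=[F,B,C,D,E,A]
After op 10 (swap(0, 3)): offset=0, physical=[D,B,C,F,E,A], logical=[D,B,C,F,E,A]

Answer: B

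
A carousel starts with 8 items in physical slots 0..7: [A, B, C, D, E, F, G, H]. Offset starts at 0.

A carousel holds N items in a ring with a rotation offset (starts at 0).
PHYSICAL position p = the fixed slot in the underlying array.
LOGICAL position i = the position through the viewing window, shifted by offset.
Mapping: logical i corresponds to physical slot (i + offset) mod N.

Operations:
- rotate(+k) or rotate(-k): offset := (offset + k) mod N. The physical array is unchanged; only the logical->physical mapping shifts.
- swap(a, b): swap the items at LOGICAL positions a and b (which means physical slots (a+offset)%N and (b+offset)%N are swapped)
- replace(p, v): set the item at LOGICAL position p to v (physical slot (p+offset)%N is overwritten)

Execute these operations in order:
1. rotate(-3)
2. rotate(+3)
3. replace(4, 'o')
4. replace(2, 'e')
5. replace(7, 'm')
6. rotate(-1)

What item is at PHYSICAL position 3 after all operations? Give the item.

After op 1 (rotate(-3)): offset=5, physical=[A,B,C,D,E,F,G,H], logical=[F,G,H,A,B,C,D,E]
After op 2 (rotate(+3)): offset=0, physical=[A,B,C,D,E,F,G,H], logical=[A,B,C,D,E,F,G,H]
After op 3 (replace(4, 'o')): offset=0, physical=[A,B,C,D,o,F,G,H], logical=[A,B,C,D,o,F,G,H]
After op 4 (replace(2, 'e')): offset=0, physical=[A,B,e,D,o,F,G,H], logical=[A,B,e,D,o,F,G,H]
After op 5 (replace(7, 'm')): offset=0, physical=[A,B,e,D,o,F,G,m], logical=[A,B,e,D,o,F,G,m]
After op 6 (rotate(-1)): offset=7, physical=[A,B,e,D,o,F,G,m], logical=[m,A,B,e,D,o,F,G]

Answer: D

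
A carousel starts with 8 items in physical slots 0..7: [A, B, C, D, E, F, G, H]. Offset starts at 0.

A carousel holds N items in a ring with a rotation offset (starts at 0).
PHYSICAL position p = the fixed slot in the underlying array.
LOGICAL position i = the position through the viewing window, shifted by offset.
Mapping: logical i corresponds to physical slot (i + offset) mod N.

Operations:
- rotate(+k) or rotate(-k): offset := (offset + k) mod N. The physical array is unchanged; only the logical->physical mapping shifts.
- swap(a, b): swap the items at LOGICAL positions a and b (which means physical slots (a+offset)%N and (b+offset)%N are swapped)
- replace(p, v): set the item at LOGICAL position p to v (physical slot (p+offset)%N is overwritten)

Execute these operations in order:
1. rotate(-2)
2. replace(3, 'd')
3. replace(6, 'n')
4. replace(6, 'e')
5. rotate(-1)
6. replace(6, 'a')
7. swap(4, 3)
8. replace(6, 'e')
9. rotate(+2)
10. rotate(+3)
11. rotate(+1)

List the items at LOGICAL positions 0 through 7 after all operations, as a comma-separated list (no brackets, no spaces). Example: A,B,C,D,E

After op 1 (rotate(-2)): offset=6, physical=[A,B,C,D,E,F,G,H], logical=[G,H,A,B,C,D,E,F]
After op 2 (replace(3, 'd')): offset=6, physical=[A,d,C,D,E,F,G,H], logical=[G,H,A,d,C,D,E,F]
After op 3 (replace(6, 'n')): offset=6, physical=[A,d,C,D,n,F,G,H], logical=[G,H,A,d,C,D,n,F]
After op 4 (replace(6, 'e')): offset=6, physical=[A,d,C,D,e,F,G,H], logical=[G,H,A,d,C,D,e,F]
After op 5 (rotate(-1)): offset=5, physical=[A,d,C,D,e,F,G,H], logical=[F,G,H,A,d,C,D,e]
After op 6 (replace(6, 'a')): offset=5, physical=[A,d,C,a,e,F,G,H], logical=[F,G,H,A,d,C,a,e]
After op 7 (swap(4, 3)): offset=5, physical=[d,A,C,a,e,F,G,H], logical=[F,G,H,d,A,C,a,e]
After op 8 (replace(6, 'e')): offset=5, physical=[d,A,C,e,e,F,G,H], logical=[F,G,H,d,A,C,e,e]
After op 9 (rotate(+2)): offset=7, physical=[d,A,C,e,e,F,G,H], logical=[H,d,A,C,e,e,F,G]
After op 10 (rotate(+3)): offset=2, physical=[d,A,C,e,e,F,G,H], logical=[C,e,e,F,G,H,d,A]
After op 11 (rotate(+1)): offset=3, physical=[d,A,C,e,e,F,G,H], logical=[e,e,F,G,H,d,A,C]

Answer: e,e,F,G,H,d,A,C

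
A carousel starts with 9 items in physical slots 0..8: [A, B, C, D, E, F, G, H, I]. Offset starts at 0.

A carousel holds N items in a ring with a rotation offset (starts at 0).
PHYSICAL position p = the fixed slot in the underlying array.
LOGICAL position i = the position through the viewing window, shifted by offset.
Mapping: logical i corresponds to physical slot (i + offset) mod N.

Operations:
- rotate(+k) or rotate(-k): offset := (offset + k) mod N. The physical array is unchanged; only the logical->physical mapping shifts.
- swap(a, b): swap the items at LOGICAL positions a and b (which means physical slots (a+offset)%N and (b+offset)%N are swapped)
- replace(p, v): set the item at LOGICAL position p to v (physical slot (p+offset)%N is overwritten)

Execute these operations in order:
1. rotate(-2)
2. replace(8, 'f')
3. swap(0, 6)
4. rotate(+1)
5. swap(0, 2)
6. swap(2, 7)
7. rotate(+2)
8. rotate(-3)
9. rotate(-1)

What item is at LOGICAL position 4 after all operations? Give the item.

Answer: f

Derivation:
After op 1 (rotate(-2)): offset=7, physical=[A,B,C,D,E,F,G,H,I], logical=[H,I,A,B,C,D,E,F,G]
After op 2 (replace(8, 'f')): offset=7, physical=[A,B,C,D,E,F,f,H,I], logical=[H,I,A,B,C,D,E,F,f]
After op 3 (swap(0, 6)): offset=7, physical=[A,B,C,D,H,F,f,E,I], logical=[E,I,A,B,C,D,H,F,f]
After op 4 (rotate(+1)): offset=8, physical=[A,B,C,D,H,F,f,E,I], logical=[I,A,B,C,D,H,F,f,E]
After op 5 (swap(0, 2)): offset=8, physical=[A,I,C,D,H,F,f,E,B], logical=[B,A,I,C,D,H,F,f,E]
After op 6 (swap(2, 7)): offset=8, physical=[A,f,C,D,H,F,I,E,B], logical=[B,A,f,C,D,H,F,I,E]
After op 7 (rotate(+2)): offset=1, physical=[A,f,C,D,H,F,I,E,B], logical=[f,C,D,H,F,I,E,B,A]
After op 8 (rotate(-3)): offset=7, physical=[A,f,C,D,H,F,I,E,B], logical=[E,B,A,f,C,D,H,F,I]
After op 9 (rotate(-1)): offset=6, physical=[A,f,C,D,H,F,I,E,B], logical=[I,E,B,A,f,C,D,H,F]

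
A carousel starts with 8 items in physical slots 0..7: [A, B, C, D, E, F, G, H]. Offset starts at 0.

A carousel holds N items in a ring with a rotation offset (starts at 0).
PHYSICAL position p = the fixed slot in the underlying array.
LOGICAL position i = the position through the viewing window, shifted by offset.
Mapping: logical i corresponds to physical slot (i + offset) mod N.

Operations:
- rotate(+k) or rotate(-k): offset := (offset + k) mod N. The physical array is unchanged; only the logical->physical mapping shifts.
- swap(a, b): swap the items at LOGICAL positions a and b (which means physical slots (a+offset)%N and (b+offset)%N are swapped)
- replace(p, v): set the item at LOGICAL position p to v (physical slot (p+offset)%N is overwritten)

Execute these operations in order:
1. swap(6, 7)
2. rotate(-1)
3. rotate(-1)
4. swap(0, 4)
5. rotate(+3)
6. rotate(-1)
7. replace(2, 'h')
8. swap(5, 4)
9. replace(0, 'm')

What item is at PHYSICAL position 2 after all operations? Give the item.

After op 1 (swap(6, 7)): offset=0, physical=[A,B,C,D,E,F,H,G], logical=[A,B,C,D,E,F,H,G]
After op 2 (rotate(-1)): offset=7, physical=[A,B,C,D,E,F,H,G], logical=[G,A,B,C,D,E,F,H]
After op 3 (rotate(-1)): offset=6, physical=[A,B,C,D,E,F,H,G], logical=[H,G,A,B,C,D,E,F]
After op 4 (swap(0, 4)): offset=6, physical=[A,B,H,D,E,F,C,G], logical=[C,G,A,B,H,D,E,F]
After op 5 (rotate(+3)): offset=1, physical=[A,B,H,D,E,F,C,G], logical=[B,H,D,E,F,C,G,A]
After op 6 (rotate(-1)): offset=0, physical=[A,B,H,D,E,F,C,G], logical=[A,B,H,D,E,F,C,G]
After op 7 (replace(2, 'h')): offset=0, physical=[A,B,h,D,E,F,C,G], logical=[A,B,h,D,E,F,C,G]
After op 8 (swap(5, 4)): offset=0, physical=[A,B,h,D,F,E,C,G], logical=[A,B,h,D,F,E,C,G]
After op 9 (replace(0, 'm')): offset=0, physical=[m,B,h,D,F,E,C,G], logical=[m,B,h,D,F,E,C,G]

Answer: h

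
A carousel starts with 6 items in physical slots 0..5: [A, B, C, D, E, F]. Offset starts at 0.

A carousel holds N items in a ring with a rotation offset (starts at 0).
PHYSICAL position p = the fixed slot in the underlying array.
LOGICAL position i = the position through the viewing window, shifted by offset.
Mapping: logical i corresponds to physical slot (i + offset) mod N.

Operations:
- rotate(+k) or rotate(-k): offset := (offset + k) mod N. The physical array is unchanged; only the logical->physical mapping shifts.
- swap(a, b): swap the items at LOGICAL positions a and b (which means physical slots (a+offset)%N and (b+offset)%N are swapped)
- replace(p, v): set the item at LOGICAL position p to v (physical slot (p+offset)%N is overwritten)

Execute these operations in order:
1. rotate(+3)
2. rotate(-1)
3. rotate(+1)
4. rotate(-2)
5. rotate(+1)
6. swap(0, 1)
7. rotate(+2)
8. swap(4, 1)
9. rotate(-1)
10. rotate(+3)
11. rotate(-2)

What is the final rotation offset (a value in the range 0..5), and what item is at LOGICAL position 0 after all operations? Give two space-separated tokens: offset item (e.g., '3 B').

Answer: 4 E

Derivation:
After op 1 (rotate(+3)): offset=3, physical=[A,B,C,D,E,F], logical=[D,E,F,A,B,C]
After op 2 (rotate(-1)): offset=2, physical=[A,B,C,D,E,F], logical=[C,D,E,F,A,B]
After op 3 (rotate(+1)): offset=3, physical=[A,B,C,D,E,F], logical=[D,E,F,A,B,C]
After op 4 (rotate(-2)): offset=1, physical=[A,B,C,D,E,F], logical=[B,C,D,E,F,A]
After op 5 (rotate(+1)): offset=2, physical=[A,B,C,D,E,F], logical=[C,D,E,F,A,B]
After op 6 (swap(0, 1)): offset=2, physical=[A,B,D,C,E,F], logical=[D,C,E,F,A,B]
After op 7 (rotate(+2)): offset=4, physical=[A,B,D,C,E,F], logical=[E,F,A,B,D,C]
After op 8 (swap(4, 1)): offset=4, physical=[A,B,F,C,E,D], logical=[E,D,A,B,F,C]
After op 9 (rotate(-1)): offset=3, physical=[A,B,F,C,E,D], logical=[C,E,D,A,B,F]
After op 10 (rotate(+3)): offset=0, physical=[A,B,F,C,E,D], logical=[A,B,F,C,E,D]
After op 11 (rotate(-2)): offset=4, physical=[A,B,F,C,E,D], logical=[E,D,A,B,F,C]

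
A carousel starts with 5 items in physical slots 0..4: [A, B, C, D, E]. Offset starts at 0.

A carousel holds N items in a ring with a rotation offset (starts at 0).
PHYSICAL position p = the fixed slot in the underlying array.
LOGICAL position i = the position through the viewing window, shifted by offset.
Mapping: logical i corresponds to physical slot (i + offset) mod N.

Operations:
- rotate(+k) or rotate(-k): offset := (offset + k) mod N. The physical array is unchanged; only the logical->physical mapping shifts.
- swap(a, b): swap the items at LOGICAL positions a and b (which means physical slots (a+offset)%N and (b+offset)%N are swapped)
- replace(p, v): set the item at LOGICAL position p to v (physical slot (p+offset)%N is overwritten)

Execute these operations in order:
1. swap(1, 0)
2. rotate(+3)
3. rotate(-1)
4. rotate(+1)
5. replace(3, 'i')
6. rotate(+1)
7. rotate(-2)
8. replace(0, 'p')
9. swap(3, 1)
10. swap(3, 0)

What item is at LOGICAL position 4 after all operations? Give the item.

After op 1 (swap(1, 0)): offset=0, physical=[B,A,C,D,E], logical=[B,A,C,D,E]
After op 2 (rotate(+3)): offset=3, physical=[B,A,C,D,E], logical=[D,E,B,A,C]
After op 3 (rotate(-1)): offset=2, physical=[B,A,C,D,E], logical=[C,D,E,B,A]
After op 4 (rotate(+1)): offset=3, physical=[B,A,C,D,E], logical=[D,E,B,A,C]
After op 5 (replace(3, 'i')): offset=3, physical=[B,i,C,D,E], logical=[D,E,B,i,C]
After op 6 (rotate(+1)): offset=4, physical=[B,i,C,D,E], logical=[E,B,i,C,D]
After op 7 (rotate(-2)): offset=2, physical=[B,i,C,D,E], logical=[C,D,E,B,i]
After op 8 (replace(0, 'p')): offset=2, physical=[B,i,p,D,E], logical=[p,D,E,B,i]
After op 9 (swap(3, 1)): offset=2, physical=[D,i,p,B,E], logical=[p,B,E,D,i]
After op 10 (swap(3, 0)): offset=2, physical=[p,i,D,B,E], logical=[D,B,E,p,i]

Answer: i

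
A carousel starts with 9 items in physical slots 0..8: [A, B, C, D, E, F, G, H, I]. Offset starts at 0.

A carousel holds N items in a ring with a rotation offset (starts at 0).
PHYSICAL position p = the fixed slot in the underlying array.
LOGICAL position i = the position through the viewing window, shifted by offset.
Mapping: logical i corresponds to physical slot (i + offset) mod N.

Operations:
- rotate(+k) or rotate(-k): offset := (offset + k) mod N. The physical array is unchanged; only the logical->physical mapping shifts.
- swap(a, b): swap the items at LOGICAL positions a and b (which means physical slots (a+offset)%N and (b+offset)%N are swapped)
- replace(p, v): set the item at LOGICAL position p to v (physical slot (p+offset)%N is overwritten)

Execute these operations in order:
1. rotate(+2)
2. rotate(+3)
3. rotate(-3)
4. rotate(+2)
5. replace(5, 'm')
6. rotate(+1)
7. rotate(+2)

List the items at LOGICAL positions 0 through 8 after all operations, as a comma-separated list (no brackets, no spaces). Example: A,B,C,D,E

After op 1 (rotate(+2)): offset=2, physical=[A,B,C,D,E,F,G,H,I], logical=[C,D,E,F,G,H,I,A,B]
After op 2 (rotate(+3)): offset=5, physical=[A,B,C,D,E,F,G,H,I], logical=[F,G,H,I,A,B,C,D,E]
After op 3 (rotate(-3)): offset=2, physical=[A,B,C,D,E,F,G,H,I], logical=[C,D,E,F,G,H,I,A,B]
After op 4 (rotate(+2)): offset=4, physical=[A,B,C,D,E,F,G,H,I], logical=[E,F,G,H,I,A,B,C,D]
After op 5 (replace(5, 'm')): offset=4, physical=[m,B,C,D,E,F,G,H,I], logical=[E,F,G,H,I,m,B,C,D]
After op 6 (rotate(+1)): offset=5, physical=[m,B,C,D,E,F,G,H,I], logical=[F,G,H,I,m,B,C,D,E]
After op 7 (rotate(+2)): offset=7, physical=[m,B,C,D,E,F,G,H,I], logical=[H,I,m,B,C,D,E,F,G]

Answer: H,I,m,B,C,D,E,F,G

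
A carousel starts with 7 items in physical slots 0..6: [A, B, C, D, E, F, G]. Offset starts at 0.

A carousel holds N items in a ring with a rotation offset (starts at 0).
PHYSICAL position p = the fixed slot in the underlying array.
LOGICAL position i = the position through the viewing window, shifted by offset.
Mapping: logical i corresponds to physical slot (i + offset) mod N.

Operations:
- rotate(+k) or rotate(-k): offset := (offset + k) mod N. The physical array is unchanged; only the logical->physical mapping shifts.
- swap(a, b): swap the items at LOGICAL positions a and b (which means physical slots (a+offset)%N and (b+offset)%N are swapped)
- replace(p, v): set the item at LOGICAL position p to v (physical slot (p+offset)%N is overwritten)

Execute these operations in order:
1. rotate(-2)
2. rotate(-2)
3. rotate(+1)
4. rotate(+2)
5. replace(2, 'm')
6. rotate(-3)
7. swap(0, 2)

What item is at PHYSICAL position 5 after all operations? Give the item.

Answer: D

Derivation:
After op 1 (rotate(-2)): offset=5, physical=[A,B,C,D,E,F,G], logical=[F,G,A,B,C,D,E]
After op 2 (rotate(-2)): offset=3, physical=[A,B,C,D,E,F,G], logical=[D,E,F,G,A,B,C]
After op 3 (rotate(+1)): offset=4, physical=[A,B,C,D,E,F,G], logical=[E,F,G,A,B,C,D]
After op 4 (rotate(+2)): offset=6, physical=[A,B,C,D,E,F,G], logical=[G,A,B,C,D,E,F]
After op 5 (replace(2, 'm')): offset=6, physical=[A,m,C,D,E,F,G], logical=[G,A,m,C,D,E,F]
After op 6 (rotate(-3)): offset=3, physical=[A,m,C,D,E,F,G], logical=[D,E,F,G,A,m,C]
After op 7 (swap(0, 2)): offset=3, physical=[A,m,C,F,E,D,G], logical=[F,E,D,G,A,m,C]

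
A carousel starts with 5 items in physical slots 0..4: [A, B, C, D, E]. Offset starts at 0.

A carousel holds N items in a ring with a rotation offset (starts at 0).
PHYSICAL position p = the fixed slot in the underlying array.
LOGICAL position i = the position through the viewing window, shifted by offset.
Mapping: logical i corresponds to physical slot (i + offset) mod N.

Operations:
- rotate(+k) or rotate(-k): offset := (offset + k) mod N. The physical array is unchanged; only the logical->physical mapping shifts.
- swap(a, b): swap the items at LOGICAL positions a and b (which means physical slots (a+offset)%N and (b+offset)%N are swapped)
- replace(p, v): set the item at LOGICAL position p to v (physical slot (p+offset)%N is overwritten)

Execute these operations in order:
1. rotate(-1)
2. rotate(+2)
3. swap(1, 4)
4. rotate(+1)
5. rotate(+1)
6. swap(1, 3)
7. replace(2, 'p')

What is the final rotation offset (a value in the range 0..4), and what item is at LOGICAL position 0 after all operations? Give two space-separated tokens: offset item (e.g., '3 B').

After op 1 (rotate(-1)): offset=4, physical=[A,B,C,D,E], logical=[E,A,B,C,D]
After op 2 (rotate(+2)): offset=1, physical=[A,B,C,D,E], logical=[B,C,D,E,A]
After op 3 (swap(1, 4)): offset=1, physical=[C,B,A,D,E], logical=[B,A,D,E,C]
After op 4 (rotate(+1)): offset=2, physical=[C,B,A,D,E], logical=[A,D,E,C,B]
After op 5 (rotate(+1)): offset=3, physical=[C,B,A,D,E], logical=[D,E,C,B,A]
After op 6 (swap(1, 3)): offset=3, physical=[C,E,A,D,B], logical=[D,B,C,E,A]
After op 7 (replace(2, 'p')): offset=3, physical=[p,E,A,D,B], logical=[D,B,p,E,A]

Answer: 3 D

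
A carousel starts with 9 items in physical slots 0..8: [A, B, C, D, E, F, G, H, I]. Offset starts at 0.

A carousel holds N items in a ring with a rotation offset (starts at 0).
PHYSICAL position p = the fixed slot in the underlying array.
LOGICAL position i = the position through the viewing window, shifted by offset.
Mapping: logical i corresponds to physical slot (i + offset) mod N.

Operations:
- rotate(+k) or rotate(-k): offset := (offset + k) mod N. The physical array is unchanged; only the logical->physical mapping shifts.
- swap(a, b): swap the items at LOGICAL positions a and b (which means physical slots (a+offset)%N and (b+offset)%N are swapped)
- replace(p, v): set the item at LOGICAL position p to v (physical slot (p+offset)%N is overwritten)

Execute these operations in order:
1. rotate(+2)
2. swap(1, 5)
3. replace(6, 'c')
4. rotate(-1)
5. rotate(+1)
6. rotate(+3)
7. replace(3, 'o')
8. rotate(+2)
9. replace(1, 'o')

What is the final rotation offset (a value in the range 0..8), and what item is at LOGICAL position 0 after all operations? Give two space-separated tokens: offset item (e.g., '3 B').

Answer: 7 D

Derivation:
After op 1 (rotate(+2)): offset=2, physical=[A,B,C,D,E,F,G,H,I], logical=[C,D,E,F,G,H,I,A,B]
After op 2 (swap(1, 5)): offset=2, physical=[A,B,C,H,E,F,G,D,I], logical=[C,H,E,F,G,D,I,A,B]
After op 3 (replace(6, 'c')): offset=2, physical=[A,B,C,H,E,F,G,D,c], logical=[C,H,E,F,G,D,c,A,B]
After op 4 (rotate(-1)): offset=1, physical=[A,B,C,H,E,F,G,D,c], logical=[B,C,H,E,F,G,D,c,A]
After op 5 (rotate(+1)): offset=2, physical=[A,B,C,H,E,F,G,D,c], logical=[C,H,E,F,G,D,c,A,B]
After op 6 (rotate(+3)): offset=5, physical=[A,B,C,H,E,F,G,D,c], logical=[F,G,D,c,A,B,C,H,E]
After op 7 (replace(3, 'o')): offset=5, physical=[A,B,C,H,E,F,G,D,o], logical=[F,G,D,o,A,B,C,H,E]
After op 8 (rotate(+2)): offset=7, physical=[A,B,C,H,E,F,G,D,o], logical=[D,o,A,B,C,H,E,F,G]
After op 9 (replace(1, 'o')): offset=7, physical=[A,B,C,H,E,F,G,D,o], logical=[D,o,A,B,C,H,E,F,G]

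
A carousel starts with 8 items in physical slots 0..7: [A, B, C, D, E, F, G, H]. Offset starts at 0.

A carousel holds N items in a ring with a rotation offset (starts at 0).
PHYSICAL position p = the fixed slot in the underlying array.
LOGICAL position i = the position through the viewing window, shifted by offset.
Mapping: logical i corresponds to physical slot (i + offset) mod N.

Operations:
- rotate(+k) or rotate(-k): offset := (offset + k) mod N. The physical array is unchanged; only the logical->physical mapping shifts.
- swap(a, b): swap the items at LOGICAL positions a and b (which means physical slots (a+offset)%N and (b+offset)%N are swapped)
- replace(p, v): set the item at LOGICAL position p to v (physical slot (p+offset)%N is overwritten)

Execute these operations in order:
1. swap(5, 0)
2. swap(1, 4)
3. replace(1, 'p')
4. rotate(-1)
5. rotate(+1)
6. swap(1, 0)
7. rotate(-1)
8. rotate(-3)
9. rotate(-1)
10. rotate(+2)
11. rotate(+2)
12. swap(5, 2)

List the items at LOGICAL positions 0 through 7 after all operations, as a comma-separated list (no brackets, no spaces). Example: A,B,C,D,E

Answer: H,p,B,C,D,F,A,G

Derivation:
After op 1 (swap(5, 0)): offset=0, physical=[F,B,C,D,E,A,G,H], logical=[F,B,C,D,E,A,G,H]
After op 2 (swap(1, 4)): offset=0, physical=[F,E,C,D,B,A,G,H], logical=[F,E,C,D,B,A,G,H]
After op 3 (replace(1, 'p')): offset=0, physical=[F,p,C,D,B,A,G,H], logical=[F,p,C,D,B,A,G,H]
After op 4 (rotate(-1)): offset=7, physical=[F,p,C,D,B,A,G,H], logical=[H,F,p,C,D,B,A,G]
After op 5 (rotate(+1)): offset=0, physical=[F,p,C,D,B,A,G,H], logical=[F,p,C,D,B,A,G,H]
After op 6 (swap(1, 0)): offset=0, physical=[p,F,C,D,B,A,G,H], logical=[p,F,C,D,B,A,G,H]
After op 7 (rotate(-1)): offset=7, physical=[p,F,C,D,B,A,G,H], logical=[H,p,F,C,D,B,A,G]
After op 8 (rotate(-3)): offset=4, physical=[p,F,C,D,B,A,G,H], logical=[B,A,G,H,p,F,C,D]
After op 9 (rotate(-1)): offset=3, physical=[p,F,C,D,B,A,G,H], logical=[D,B,A,G,H,p,F,C]
After op 10 (rotate(+2)): offset=5, physical=[p,F,C,D,B,A,G,H], logical=[A,G,H,p,F,C,D,B]
After op 11 (rotate(+2)): offset=7, physical=[p,F,C,D,B,A,G,H], logical=[H,p,F,C,D,B,A,G]
After op 12 (swap(5, 2)): offset=7, physical=[p,B,C,D,F,A,G,H], logical=[H,p,B,C,D,F,A,G]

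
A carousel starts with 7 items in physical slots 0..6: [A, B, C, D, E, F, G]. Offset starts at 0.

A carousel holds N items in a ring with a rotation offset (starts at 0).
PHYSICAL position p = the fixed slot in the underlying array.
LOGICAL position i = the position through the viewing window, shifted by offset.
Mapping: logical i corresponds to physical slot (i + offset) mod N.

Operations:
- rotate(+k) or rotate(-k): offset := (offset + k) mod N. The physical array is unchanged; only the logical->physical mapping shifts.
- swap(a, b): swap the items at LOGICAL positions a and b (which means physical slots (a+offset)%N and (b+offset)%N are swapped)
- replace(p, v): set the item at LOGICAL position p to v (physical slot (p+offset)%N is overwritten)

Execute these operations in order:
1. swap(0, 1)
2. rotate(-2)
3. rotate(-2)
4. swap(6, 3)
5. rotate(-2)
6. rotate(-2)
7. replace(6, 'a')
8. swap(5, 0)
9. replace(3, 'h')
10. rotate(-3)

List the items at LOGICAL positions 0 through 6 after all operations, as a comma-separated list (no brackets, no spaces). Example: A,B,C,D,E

Answer: D,C,a,E,B,A,h

Derivation:
After op 1 (swap(0, 1)): offset=0, physical=[B,A,C,D,E,F,G], logical=[B,A,C,D,E,F,G]
After op 2 (rotate(-2)): offset=5, physical=[B,A,C,D,E,F,G], logical=[F,G,B,A,C,D,E]
After op 3 (rotate(-2)): offset=3, physical=[B,A,C,D,E,F,G], logical=[D,E,F,G,B,A,C]
After op 4 (swap(6, 3)): offset=3, physical=[B,A,G,D,E,F,C], logical=[D,E,F,C,B,A,G]
After op 5 (rotate(-2)): offset=1, physical=[B,A,G,D,E,F,C], logical=[A,G,D,E,F,C,B]
After op 6 (rotate(-2)): offset=6, physical=[B,A,G,D,E,F,C], logical=[C,B,A,G,D,E,F]
After op 7 (replace(6, 'a')): offset=6, physical=[B,A,G,D,E,a,C], logical=[C,B,A,G,D,E,a]
After op 8 (swap(5, 0)): offset=6, physical=[B,A,G,D,C,a,E], logical=[E,B,A,G,D,C,a]
After op 9 (replace(3, 'h')): offset=6, physical=[B,A,h,D,C,a,E], logical=[E,B,A,h,D,C,a]
After op 10 (rotate(-3)): offset=3, physical=[B,A,h,D,C,a,E], logical=[D,C,a,E,B,A,h]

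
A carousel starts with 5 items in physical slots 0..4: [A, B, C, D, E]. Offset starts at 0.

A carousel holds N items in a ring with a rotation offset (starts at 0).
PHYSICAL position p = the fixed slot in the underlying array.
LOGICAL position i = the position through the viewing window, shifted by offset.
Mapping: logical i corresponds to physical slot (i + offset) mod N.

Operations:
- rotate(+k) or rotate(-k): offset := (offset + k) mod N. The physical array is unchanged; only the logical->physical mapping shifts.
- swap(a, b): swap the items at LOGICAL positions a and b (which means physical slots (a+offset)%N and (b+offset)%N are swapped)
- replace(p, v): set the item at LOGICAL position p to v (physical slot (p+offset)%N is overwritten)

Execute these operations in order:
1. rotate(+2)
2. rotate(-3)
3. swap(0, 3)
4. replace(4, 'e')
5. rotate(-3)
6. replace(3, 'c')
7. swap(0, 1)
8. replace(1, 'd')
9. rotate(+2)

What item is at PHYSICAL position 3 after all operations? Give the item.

After op 1 (rotate(+2)): offset=2, physical=[A,B,C,D,E], logical=[C,D,E,A,B]
After op 2 (rotate(-3)): offset=4, physical=[A,B,C,D,E], logical=[E,A,B,C,D]
After op 3 (swap(0, 3)): offset=4, physical=[A,B,E,D,C], logical=[C,A,B,E,D]
After op 4 (replace(4, 'e')): offset=4, physical=[A,B,E,e,C], logical=[C,A,B,E,e]
After op 5 (rotate(-3)): offset=1, physical=[A,B,E,e,C], logical=[B,E,e,C,A]
After op 6 (replace(3, 'c')): offset=1, physical=[A,B,E,e,c], logical=[B,E,e,c,A]
After op 7 (swap(0, 1)): offset=1, physical=[A,E,B,e,c], logical=[E,B,e,c,A]
After op 8 (replace(1, 'd')): offset=1, physical=[A,E,d,e,c], logical=[E,d,e,c,A]
After op 9 (rotate(+2)): offset=3, physical=[A,E,d,e,c], logical=[e,c,A,E,d]

Answer: e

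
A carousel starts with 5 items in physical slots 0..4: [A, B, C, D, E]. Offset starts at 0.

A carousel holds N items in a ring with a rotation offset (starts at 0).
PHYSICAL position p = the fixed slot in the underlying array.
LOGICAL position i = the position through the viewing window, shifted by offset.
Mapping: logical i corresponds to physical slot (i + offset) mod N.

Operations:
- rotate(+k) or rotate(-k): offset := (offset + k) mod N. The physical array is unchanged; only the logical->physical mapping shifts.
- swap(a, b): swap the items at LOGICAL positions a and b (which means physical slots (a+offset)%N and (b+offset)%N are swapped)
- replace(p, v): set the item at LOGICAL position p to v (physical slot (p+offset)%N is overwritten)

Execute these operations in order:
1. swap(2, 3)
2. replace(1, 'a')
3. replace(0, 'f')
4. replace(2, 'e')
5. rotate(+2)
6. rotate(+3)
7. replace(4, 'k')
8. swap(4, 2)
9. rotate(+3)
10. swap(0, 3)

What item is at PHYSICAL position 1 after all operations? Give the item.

After op 1 (swap(2, 3)): offset=0, physical=[A,B,D,C,E], logical=[A,B,D,C,E]
After op 2 (replace(1, 'a')): offset=0, physical=[A,a,D,C,E], logical=[A,a,D,C,E]
After op 3 (replace(0, 'f')): offset=0, physical=[f,a,D,C,E], logical=[f,a,D,C,E]
After op 4 (replace(2, 'e')): offset=0, physical=[f,a,e,C,E], logical=[f,a,e,C,E]
After op 5 (rotate(+2)): offset=2, physical=[f,a,e,C,E], logical=[e,C,E,f,a]
After op 6 (rotate(+3)): offset=0, physical=[f,a,e,C,E], logical=[f,a,e,C,E]
After op 7 (replace(4, 'k')): offset=0, physical=[f,a,e,C,k], logical=[f,a,e,C,k]
After op 8 (swap(4, 2)): offset=0, physical=[f,a,k,C,e], logical=[f,a,k,C,e]
After op 9 (rotate(+3)): offset=3, physical=[f,a,k,C,e], logical=[C,e,f,a,k]
After op 10 (swap(0, 3)): offset=3, physical=[f,C,k,a,e], logical=[a,e,f,C,k]

Answer: C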